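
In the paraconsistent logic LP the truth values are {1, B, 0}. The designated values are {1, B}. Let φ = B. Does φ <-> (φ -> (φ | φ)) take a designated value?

φ | φ = B | B = B
φ -> (φ | φ) = B -> B = B
φ <-> (φ -> (φ | φ)) = B <-> B = B
B ∈ {1, B}.

Yes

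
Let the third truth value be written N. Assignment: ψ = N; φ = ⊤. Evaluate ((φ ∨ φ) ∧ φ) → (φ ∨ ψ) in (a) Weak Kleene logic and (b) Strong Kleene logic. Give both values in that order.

In Weak Kleene logic: φ ∨ φ = ⊤ ∨ ⊤ = ⊤
(φ ∨ φ) ∧ φ = ⊤ ∧ ⊤ = ⊤
φ ∨ ψ = ⊤ ∨ N = N
((φ ∨ φ) ∧ φ) → (φ ∨ ψ) = ⊤ → N = N  [any arg is the third value ⇒ result is the third value]
In Strong Kleene logic: φ ∨ φ = ⊤ ∨ ⊤ = ⊤
(φ ∨ φ) ∧ φ = ⊤ ∧ ⊤ = ⊤
φ ∨ ψ = ⊤ ∨ N = ⊤
((φ ∨ φ) ∧ φ) → (φ ∨ ψ) = ⊤ → ⊤ = ⊤
They differ because Weak Kleene logic and Strong Kleene logic treat N differently under the binary connectives.

N; ⊤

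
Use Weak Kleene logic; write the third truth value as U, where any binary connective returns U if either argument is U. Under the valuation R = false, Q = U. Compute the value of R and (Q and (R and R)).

R and R = false and false = false
Q and (R and R) = U and false = U
R and (Q and (R and R)) = false and U = U

U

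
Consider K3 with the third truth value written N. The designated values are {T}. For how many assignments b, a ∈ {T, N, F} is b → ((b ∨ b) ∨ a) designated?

Of the 9 assignments, 7 give a value in {T}.

7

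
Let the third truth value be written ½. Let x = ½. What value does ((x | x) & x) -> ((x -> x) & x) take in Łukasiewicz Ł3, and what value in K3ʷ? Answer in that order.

In Łukasiewicz Ł3: x | x = ½ | ½ = ½
(x | x) & x = ½ & ½ = ½
x -> x = ½ -> ½ = true  [min(1, 1−½+½)]
(x -> x) & x = true & ½ = ½
((x | x) & x) -> ((x -> x) & x) = ½ -> ½ = true
In K3ʷ: x | x = ½ | ½ = ½
(x | x) & x = ½ & ½ = ½
x -> x = ½ -> ½ = ½  [any arg is the third value ⇒ result is the third value]
(x -> x) & x = ½ & ½ = ½
((x | x) & x) -> ((x -> x) & x) = ½ -> ½ = ½
They differ because Łukasiewicz Ł3 and K3ʷ treat ½ differently under the binary connectives.

true; ½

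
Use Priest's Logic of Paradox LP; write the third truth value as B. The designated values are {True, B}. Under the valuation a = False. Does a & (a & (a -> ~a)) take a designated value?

~a = ~False = True
a -> ~a = False -> True = True
a & (a -> ~a) = False & True = False
a & (a & (a -> ~a)) = False & False = False
False ∉ {True, B}.

No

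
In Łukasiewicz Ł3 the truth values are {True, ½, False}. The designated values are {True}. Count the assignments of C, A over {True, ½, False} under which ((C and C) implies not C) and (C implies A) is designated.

5

Of the 9 assignments, 5 give a value in {True}.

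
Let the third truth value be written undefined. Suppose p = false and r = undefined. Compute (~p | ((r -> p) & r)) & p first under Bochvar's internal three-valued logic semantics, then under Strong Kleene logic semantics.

In Bochvar's internal three-valued logic: ~p = ~false = true
r -> p = undefined -> false = undefined
(r -> p) & r = undefined & undefined = undefined
~p | ((r -> p) & r) = true | undefined = undefined
(~p | ((r -> p) & r)) & p = undefined & false = undefined
In Strong Kleene logic: ~p = ~false = true
r -> p = undefined -> false = undefined  [~undefined | false]
(r -> p) & r = undefined & undefined = undefined
~p | ((r -> p) & r) = true | undefined = true
(~p | ((r -> p) & r)) & p = true & false = false
They differ because Bochvar's internal three-valued logic and Strong Kleene logic treat undefined differently under the binary connectives.

undefined; false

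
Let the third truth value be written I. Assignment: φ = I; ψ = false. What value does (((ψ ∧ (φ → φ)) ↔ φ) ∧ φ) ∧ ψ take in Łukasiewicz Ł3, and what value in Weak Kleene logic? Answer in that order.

false; I

In Łukasiewicz Ł3: φ → φ = I → I = true  [min(1, 1−½+½)]
ψ ∧ (φ → φ) = false ∧ true = false
(ψ ∧ (φ → φ)) ↔ φ = false ↔ I = I
((ψ ∧ (φ → φ)) ↔ φ) ∧ φ = I ∧ I = I
(((ψ ∧ (φ → φ)) ↔ φ) ∧ φ) ∧ ψ = I ∧ false = false
In Weak Kleene logic: φ → φ = I → I = I
ψ ∧ (φ → φ) = false ∧ I = I
(ψ ∧ (φ → φ)) ↔ φ = I ↔ I = I
((ψ ∧ (φ → φ)) ↔ φ) ∧ φ = I ∧ I = I
(((ψ ∧ (φ → φ)) ↔ φ) ∧ φ) ∧ ψ = I ∧ false = I
They differ because Łukasiewicz Ł3 and Weak Kleene logic treat I differently under the binary connectives.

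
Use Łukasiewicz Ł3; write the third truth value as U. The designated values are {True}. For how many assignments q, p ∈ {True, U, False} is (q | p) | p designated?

5

Of the 9 assignments, 5 give a value in {True}.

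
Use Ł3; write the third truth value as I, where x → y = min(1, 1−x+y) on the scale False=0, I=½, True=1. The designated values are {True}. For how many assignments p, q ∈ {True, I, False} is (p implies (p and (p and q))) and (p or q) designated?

3

Designated under: (p=True, q=True); (p=I, q=True); (p=False, q=True).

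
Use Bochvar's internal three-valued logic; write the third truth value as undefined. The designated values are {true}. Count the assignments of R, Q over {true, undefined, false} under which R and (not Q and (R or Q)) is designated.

1

Designated under: (R=true, Q=false).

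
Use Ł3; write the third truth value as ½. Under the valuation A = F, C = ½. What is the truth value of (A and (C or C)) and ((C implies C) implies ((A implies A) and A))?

F

C or C = ½ or ½ = ½
A and (C or C) = F and ½ = F
C implies C = ½ implies ½ = T  [min(1, 1−½+½)]
A implies A = F implies F = T
(A implies A) and A = T and F = F
(C implies C) implies ((A implies A) and A) = T implies F = F
(A and (C or C)) and ((C implies C) implies ((A implies A) and A)) = F and F = F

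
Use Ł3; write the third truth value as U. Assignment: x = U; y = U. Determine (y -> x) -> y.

U

y -> x = U -> U = True  [min(1, 1−½+½)]
(y -> x) -> y = True -> U = U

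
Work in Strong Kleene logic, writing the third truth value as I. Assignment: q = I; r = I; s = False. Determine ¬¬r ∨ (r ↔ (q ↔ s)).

¬r = ¬I = I
¬¬r = ¬I = I
q ↔ s = I ↔ False = I
r ↔ (q ↔ s) = I ↔ I = I
¬¬r ∨ (r ↔ (q ↔ s)) = I ∨ I = I

I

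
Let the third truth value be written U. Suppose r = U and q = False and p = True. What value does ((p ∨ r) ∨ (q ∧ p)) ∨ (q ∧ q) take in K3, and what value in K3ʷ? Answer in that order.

In K3: p ∨ r = True ∨ U = True
q ∧ p = False ∧ True = False
(p ∨ r) ∨ (q ∧ p) = True ∨ False = True
q ∧ q = False ∧ False = False
((p ∨ r) ∨ (q ∧ p)) ∨ (q ∧ q) = True ∨ False = True
In K3ʷ: p ∨ r = True ∨ U = U
q ∧ p = False ∧ True = False
(p ∨ r) ∨ (q ∧ p) = U ∨ False = U
q ∧ q = False ∧ False = False
((p ∨ r) ∨ (q ∧ p)) ∨ (q ∧ q) = U ∨ False = U
They differ because K3 and K3ʷ treat U differently under the binary connectives.

True; U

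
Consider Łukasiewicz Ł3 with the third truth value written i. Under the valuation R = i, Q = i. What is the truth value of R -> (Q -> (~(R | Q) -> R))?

R | Q = i | i = i
~(R | Q) = ~i = i
~(R | Q) -> R = i -> i = true
Q -> (~(R | Q) -> R) = i -> true = true
R -> (Q -> (~(R | Q) -> R)) = i -> true = true

true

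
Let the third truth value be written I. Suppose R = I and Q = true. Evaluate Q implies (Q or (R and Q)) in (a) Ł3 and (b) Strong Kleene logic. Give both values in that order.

true; true

In Ł3: R and Q = I and true = I
Q or (R and Q) = true or I = true
Q implies (Q or (R and Q)) = true implies true = true
In Strong Kleene logic: R and Q = I and true = I
Q or (R and Q) = true or I = true
Q implies (Q or (R and Q)) = true implies true = true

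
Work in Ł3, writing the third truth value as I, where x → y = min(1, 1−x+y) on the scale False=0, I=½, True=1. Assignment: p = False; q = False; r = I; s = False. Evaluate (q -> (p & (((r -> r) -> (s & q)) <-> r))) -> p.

False

r -> r = I -> I = True  [min(1, 1−½+½)]
s & q = False & False = False
(r -> r) -> (s & q) = True -> False = False
((r -> r) -> (s & q)) <-> r = False <-> I = I
p & (((r -> r) -> (s & q)) <-> r) = False & I = False
q -> (p & (((r -> r) -> (s & q)) <-> r)) = False -> False = True
(q -> (p & (((r -> r) -> (s & q)) <-> r))) -> p = True -> False = False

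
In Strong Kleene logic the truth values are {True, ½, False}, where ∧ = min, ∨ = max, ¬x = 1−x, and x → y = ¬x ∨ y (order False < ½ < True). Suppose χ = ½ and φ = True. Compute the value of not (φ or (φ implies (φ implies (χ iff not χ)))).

False

not χ = not ½ = ½
χ iff not χ = ½ iff ½ = ½
φ implies (χ iff not χ) = True implies ½ = ½  [not True or ½]
φ implies (φ implies (χ iff not χ)) = True implies ½ = ½
φ or (φ implies (φ implies (χ iff not χ))) = True or ½ = True
not (φ or (φ implies (φ implies (χ iff not χ)))) = not True = False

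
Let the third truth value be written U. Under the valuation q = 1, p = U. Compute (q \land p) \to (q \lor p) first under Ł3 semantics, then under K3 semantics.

1; 1

In Ł3: q \land p = 1 \land U = U
q \lor p = 1 \lor U = 1
(q \land p) \to (q \lor p) = U \to 1 = 1  [min(1, 1−½+1)]
In K3: q \land p = 1 \land U = U
q \lor p = 1 \lor U = 1
(q \land p) \to (q \lor p) = U \to 1 = 1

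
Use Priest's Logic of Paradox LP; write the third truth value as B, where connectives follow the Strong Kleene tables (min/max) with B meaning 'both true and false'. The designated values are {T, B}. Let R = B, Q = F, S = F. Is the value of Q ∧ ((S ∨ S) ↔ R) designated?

S ∨ S = F ∨ F = F
(S ∨ S) ↔ R = F ↔ B = B
Q ∧ ((S ∨ S) ↔ R) = F ∧ B = F
F ∉ {T, B}.

No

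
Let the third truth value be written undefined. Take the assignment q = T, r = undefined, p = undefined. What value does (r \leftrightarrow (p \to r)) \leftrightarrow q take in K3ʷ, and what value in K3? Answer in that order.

In K3ʷ: p \to r = undefined \to undefined = undefined
r \leftrightarrow (p \to r) = undefined \leftrightarrow undefined = undefined
(r \leftrightarrow (p \to r)) \leftrightarrow q = undefined \leftrightarrow T = undefined
In K3: p \to r = undefined \to undefined = undefined  [\lnot undefined \lor undefined]
r \leftrightarrow (p \to r) = undefined \leftrightarrow undefined = undefined
(r \leftrightarrow (p \to r)) \leftrightarrow q = undefined \leftrightarrow T = undefined

undefined; undefined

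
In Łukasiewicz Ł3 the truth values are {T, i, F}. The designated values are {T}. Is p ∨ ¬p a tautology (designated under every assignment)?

Countermodel: p=i gives i, which is not designated.

No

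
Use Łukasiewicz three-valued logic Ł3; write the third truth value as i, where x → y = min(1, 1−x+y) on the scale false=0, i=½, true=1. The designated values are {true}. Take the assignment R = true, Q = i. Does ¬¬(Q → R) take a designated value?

Q → R = i → true = true  [min(1, 1−½+1)]
¬(Q → R) = ¬true = false
¬¬(Q → R) = ¬false = true
true ∈ {true}.

Yes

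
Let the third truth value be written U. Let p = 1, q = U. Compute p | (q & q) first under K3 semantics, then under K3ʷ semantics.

1; U

In K3: q & q = U & U = U
p | (q & q) = 1 | U = 1
In K3ʷ: q & q = U & U = U
p | (q & q) = 1 | U = U
They differ because K3 and K3ʷ treat U differently under the binary connectives.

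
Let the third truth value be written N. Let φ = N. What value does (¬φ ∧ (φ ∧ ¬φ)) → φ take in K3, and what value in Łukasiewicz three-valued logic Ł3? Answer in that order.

N; ⊤

In K3: ¬φ = ¬N = N
¬φ = ¬N = N
φ ∧ ¬φ = N ∧ N = N
¬φ ∧ (φ ∧ ¬φ) = N ∧ N = N
(¬φ ∧ (φ ∧ ¬φ)) → φ = N → N = N  [¬N ∨ N]
In Łukasiewicz three-valued logic Ł3: ¬φ = ¬N = N
¬φ = ¬N = N
φ ∧ ¬φ = N ∧ N = N
¬φ ∧ (φ ∧ ¬φ) = N ∧ N = N
(¬φ ∧ (φ ∧ ¬φ)) → φ = N → N = ⊤  [min(1, 1−½+½)]
They differ because K3 and Łukasiewicz three-valued logic Ł3 treat N differently under implication.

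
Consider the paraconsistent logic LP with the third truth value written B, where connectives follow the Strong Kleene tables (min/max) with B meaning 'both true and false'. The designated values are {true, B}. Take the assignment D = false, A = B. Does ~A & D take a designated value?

No

~A = ~B = B
~A & D = B & false = false
false ∉ {true, B}.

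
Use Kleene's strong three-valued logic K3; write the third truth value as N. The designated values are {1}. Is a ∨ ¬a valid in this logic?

No

Countermodel: a=N gives N, which is not designated.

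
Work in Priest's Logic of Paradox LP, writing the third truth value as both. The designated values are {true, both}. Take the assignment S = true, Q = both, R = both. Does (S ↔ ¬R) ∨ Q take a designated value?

Yes

¬R = ¬both = both
S ↔ ¬R = true ↔ both = both
(S ↔ ¬R) ∨ Q = both ∨ both = both
both ∈ {true, both}.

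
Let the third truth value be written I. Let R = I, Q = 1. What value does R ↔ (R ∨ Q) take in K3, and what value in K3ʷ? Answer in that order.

In K3: R ∨ Q = I ∨ 1 = 1
R ↔ (R ∨ Q) = I ↔ 1 = I
In K3ʷ: R ∨ Q = I ∨ 1 = I
R ↔ (R ∨ Q) = I ↔ I = I

I; I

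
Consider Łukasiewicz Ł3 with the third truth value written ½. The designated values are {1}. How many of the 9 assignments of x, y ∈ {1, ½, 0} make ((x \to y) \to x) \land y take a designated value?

1

Designated under: (x=1, y=1).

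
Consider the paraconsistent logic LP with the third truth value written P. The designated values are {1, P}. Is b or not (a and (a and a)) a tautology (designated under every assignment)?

No

Countermodel: b=0, a=1 gives 0, which is not designated.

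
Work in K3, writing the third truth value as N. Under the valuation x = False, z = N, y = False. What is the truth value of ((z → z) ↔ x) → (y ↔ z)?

N

z → z = N → N = N  [¬N ∨ N]
(z → z) ↔ x = N ↔ False = N
y ↔ z = False ↔ N = N
((z → z) ↔ x) → (y ↔ z) = N → N = N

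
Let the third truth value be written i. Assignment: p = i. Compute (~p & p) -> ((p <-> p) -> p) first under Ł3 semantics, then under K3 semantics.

⊤; i

In Ł3: ~p = ~i = i
~p & p = i & i = i
p <-> p = i <-> i = ⊤
(p <-> p) -> p = ⊤ -> i = i
(~p & p) -> ((p <-> p) -> p) = i -> i = ⊤
In K3: ~p = ~i = i
~p & p = i & i = i
p <-> p = i <-> i = i
(p <-> p) -> p = i -> i = i
(~p & p) -> ((p <-> p) -> p) = i -> i = i
They differ because Ł3 and K3 treat i differently under implication.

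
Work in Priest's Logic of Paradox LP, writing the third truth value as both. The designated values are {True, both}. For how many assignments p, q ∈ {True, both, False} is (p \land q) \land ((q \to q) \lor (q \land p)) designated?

4

Designated under: (p=True, q=True); (p=True, q=both); (p=both, q=True); (p=both, q=both).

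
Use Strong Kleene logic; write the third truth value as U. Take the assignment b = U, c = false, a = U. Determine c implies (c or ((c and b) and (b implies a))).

true

c and b = false and U = false
b implies a = U implies U = U
(c and b) and (b implies a) = false and U = false
c or ((c and b) and (b implies a)) = false or false = false
c implies (c or ((c and b) and (b implies a))) = false implies false = true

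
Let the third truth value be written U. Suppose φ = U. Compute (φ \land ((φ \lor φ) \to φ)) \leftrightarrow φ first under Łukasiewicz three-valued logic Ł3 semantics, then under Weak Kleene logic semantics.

In Łukasiewicz three-valued logic Ł3: φ \lor φ = U \lor U = U
(φ \lor φ) \to φ = U \to U = ⊤  [min(1, 1−½+½)]
φ \land ((φ \lor φ) \to φ) = U \land ⊤ = U
(φ \land ((φ \lor φ) \to φ)) \leftrightarrow φ = U \leftrightarrow U = ⊤
In Weak Kleene logic: φ \lor φ = U \lor U = U
(φ \lor φ) \to φ = U \to U = U  [any arg is the third value ⇒ result is the third value]
φ \land ((φ \lor φ) \to φ) = U \land U = U
(φ \land ((φ \lor φ) \to φ)) \leftrightarrow φ = U \leftrightarrow U = U
They differ because Łukasiewicz three-valued logic Ł3 and Weak Kleene logic treat U differently under the binary connectives.

⊤; U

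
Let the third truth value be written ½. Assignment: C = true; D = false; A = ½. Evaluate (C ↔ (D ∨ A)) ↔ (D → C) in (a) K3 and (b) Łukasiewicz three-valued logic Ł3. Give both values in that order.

In K3: D ∨ A = false ∨ ½ = ½
C ↔ (D ∨ A) = true ↔ ½ = ½
D → C = false → true = true
(C ↔ (D ∨ A)) ↔ (D → C) = ½ ↔ true = ½
In Łukasiewicz three-valued logic Ł3: D ∨ A = false ∨ ½ = ½
C ↔ (D ∨ A) = true ↔ ½ = ½
D → C = false → true = true
(C ↔ (D ∨ A)) ↔ (D → C) = ½ ↔ true = ½

½; ½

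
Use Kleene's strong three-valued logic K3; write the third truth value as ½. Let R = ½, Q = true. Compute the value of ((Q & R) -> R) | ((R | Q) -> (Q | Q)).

true

Q & R = true & ½ = ½
(Q & R) -> R = ½ -> ½ = ½  [~½ | ½]
R | Q = ½ | true = true
Q | Q = true | true = true
(R | Q) -> (Q | Q) = true -> true = true
((Q & R) -> R) | ((R | Q) -> (Q | Q)) = ½ | true = true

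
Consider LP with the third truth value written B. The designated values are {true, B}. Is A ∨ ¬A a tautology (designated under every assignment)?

Every assignment of A over {true, B, false} gives a value in {true, B}.
In particular, with A=B: A ∨ ¬A = B.

Yes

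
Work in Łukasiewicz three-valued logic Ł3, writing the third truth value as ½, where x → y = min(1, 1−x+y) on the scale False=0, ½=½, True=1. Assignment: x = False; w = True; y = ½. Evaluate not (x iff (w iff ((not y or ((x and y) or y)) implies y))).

True

not y = not ½ = ½
x and y = False and ½ = False
(x and y) or y = False or ½ = ½
not y or ((x and y) or y) = ½ or ½ = ½
(not y or ((x and y) or y)) implies y = ½ implies ½ = True  [min(1, 1−½+½)]
w iff ((not y or ((x and y) or y)) implies y) = True iff True = True
x iff (w iff ((not y or ((x and y) or y)) implies y)) = False iff True = False
not (x iff (w iff ((not y or ((x and y) or y)) implies y))) = not False = True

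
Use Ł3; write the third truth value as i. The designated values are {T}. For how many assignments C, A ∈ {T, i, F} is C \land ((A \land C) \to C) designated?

Designated under: (C=T, A=T); (C=T, A=i); (C=T, A=F).

3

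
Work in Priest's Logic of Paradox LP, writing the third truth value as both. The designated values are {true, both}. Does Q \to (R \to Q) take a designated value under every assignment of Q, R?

Yes

Every assignment of Q, R over {true, both, false} gives a value in {true, both}.
In particular, with Q=both, R=both: Q \to (R \to Q) = both.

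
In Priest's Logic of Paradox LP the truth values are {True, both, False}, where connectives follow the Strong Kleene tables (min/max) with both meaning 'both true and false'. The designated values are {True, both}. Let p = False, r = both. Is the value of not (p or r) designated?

p or r = False or both = both
not (p or r) = not both = both
both ∈ {True, both}.

Yes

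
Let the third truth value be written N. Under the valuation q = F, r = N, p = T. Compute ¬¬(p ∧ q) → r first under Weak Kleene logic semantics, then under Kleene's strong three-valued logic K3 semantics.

In Weak Kleene logic: p ∧ q = T ∧ F = F
¬(p ∧ q) = ¬F = T
¬¬(p ∧ q) = ¬T = F
¬¬(p ∧ q) → r = F → N = N
In Kleene's strong three-valued logic K3: p ∧ q = T ∧ F = F
¬(p ∧ q) = ¬F = T
¬¬(p ∧ q) = ¬T = F
¬¬(p ∧ q) → r = F → N = T
They differ because Weak Kleene logic and Kleene's strong three-valued logic K3 treat N differently under the binary connectives.

N; T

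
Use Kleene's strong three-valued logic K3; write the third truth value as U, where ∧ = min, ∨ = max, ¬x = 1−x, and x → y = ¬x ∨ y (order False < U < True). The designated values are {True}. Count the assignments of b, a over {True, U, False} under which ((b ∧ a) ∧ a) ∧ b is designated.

1

Designated under: (b=True, a=True).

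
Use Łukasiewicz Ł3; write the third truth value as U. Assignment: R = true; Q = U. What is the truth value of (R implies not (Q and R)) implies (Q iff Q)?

Q and R = U and true = U
not (Q and R) = not U = U
R implies not (Q and R) = true implies U = U  [min(1, 1−1+½)]
Q iff Q = U iff U = true
(R implies not (Q and R)) implies (Q iff Q) = U implies true = true

true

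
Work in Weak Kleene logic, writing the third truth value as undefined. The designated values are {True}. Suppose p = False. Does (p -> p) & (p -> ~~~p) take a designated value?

p -> p = False -> False = True
~p = ~False = True
~~p = ~True = False
~~~p = ~False = True
p -> ~~~p = False -> True = True
(p -> p) & (p -> ~~~p) = True & True = True
True ∈ {True}.

Yes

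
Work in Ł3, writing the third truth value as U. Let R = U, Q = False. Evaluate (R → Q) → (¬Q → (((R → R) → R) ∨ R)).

R → Q = U → False = U  [min(1, 1−½+0)]
¬Q = ¬False = True
R → R = U → U = True
(R → R) → R = True → U = U
((R → R) → R) ∨ R = U ∨ U = U
¬Q → (((R → R) → R) ∨ R) = True → U = U
(R → Q) → (¬Q → (((R → R) → R) ∨ R)) = U → U = True

True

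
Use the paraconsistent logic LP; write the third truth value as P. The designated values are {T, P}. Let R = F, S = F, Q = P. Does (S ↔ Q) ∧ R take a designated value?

No

S ↔ Q = F ↔ P = P
(S ↔ Q) ∧ R = P ∧ F = F
F ∉ {T, P}.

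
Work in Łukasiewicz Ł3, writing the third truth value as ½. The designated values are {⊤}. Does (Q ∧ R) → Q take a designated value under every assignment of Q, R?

Yes

Every assignment of Q, R over {⊤, ½, ⊥} gives a value in {⊤}.
In particular, with Q=½, R=½: (Q ∧ R) → Q = ⊤.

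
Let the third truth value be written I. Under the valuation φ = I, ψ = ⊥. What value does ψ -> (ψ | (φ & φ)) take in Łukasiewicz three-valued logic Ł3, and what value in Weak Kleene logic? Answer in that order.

⊤; I

In Łukasiewicz three-valued logic Ł3: φ & φ = I & I = I
ψ | (φ & φ) = ⊥ | I = I
ψ -> (ψ | (φ & φ)) = ⊥ -> I = ⊤  [min(1, 1−0+½)]
In Weak Kleene logic: φ & φ = I & I = I
ψ | (φ & φ) = ⊥ | I = I
ψ -> (ψ | (φ & φ)) = ⊥ -> I = I  [any arg is the third value ⇒ result is the third value]
They differ because Łukasiewicz three-valued logic Ł3 and Weak Kleene logic treat I differently under the binary connectives.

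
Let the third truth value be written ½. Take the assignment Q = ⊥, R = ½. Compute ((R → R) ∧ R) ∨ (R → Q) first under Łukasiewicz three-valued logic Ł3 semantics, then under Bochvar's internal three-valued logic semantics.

½; ½

In Łukasiewicz three-valued logic Ł3: R → R = ½ → ½ = ⊤  [min(1, 1−½+½)]
(R → R) ∧ R = ⊤ ∧ ½ = ½
R → Q = ½ → ⊥ = ½
((R → R) ∧ R) ∨ (R → Q) = ½ ∨ ½ = ½
In Bochvar's internal three-valued logic: R → R = ½ → ½ = ½  [any arg is the third value ⇒ result is the third value]
(R → R) ∧ R = ½ ∧ ½ = ½
R → Q = ½ → ⊥ = ½
((R → R) ∧ R) ∨ (R → Q) = ½ ∨ ½ = ½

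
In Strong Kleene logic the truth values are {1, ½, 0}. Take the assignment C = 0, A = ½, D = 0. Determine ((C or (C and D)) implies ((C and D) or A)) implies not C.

C and D = 0 and 0 = 0
C or (C and D) = 0 or 0 = 0
C and D = 0 and 0 = 0
(C and D) or A = 0 or ½ = ½
(C or (C and D)) implies ((C and D) or A) = 0 implies ½ = 1
not C = not 0 = 1
((C or (C and D)) implies ((C and D) or A)) implies not C = 1 implies 1 = 1

1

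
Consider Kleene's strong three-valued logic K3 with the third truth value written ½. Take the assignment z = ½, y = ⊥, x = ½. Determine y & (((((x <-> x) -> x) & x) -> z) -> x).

⊥

x <-> x = ½ <-> ½ = ½
(x <-> x) -> x = ½ -> ½ = ½
((x <-> x) -> x) & x = ½ & ½ = ½
(((x <-> x) -> x) & x) -> z = ½ -> ½ = ½
((((x <-> x) -> x) & x) -> z) -> x = ½ -> ½ = ½
y & (((((x <-> x) -> x) & x) -> z) -> x) = ⊥ & ½ = ⊥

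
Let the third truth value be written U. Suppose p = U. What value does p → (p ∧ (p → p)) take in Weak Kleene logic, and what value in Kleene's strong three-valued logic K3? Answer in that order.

In Weak Kleene logic: p → p = U → U = U
p ∧ (p → p) = U ∧ U = U
p → (p ∧ (p → p)) = U → U = U
In Kleene's strong three-valued logic K3: p → p = U → U = U  [¬U ∨ U]
p ∧ (p → p) = U ∧ U = U
p → (p ∧ (p → p)) = U → U = U

U; U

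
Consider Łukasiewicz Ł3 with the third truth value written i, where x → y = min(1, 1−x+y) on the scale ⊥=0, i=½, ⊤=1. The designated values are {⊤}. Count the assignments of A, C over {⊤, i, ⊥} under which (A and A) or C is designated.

Of the 9 assignments, 5 give a value in {⊤}.

5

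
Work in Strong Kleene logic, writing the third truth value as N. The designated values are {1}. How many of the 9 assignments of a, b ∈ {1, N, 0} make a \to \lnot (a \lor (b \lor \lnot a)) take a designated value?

Designated under: (a=0, b=1); (a=0, b=N); (a=0, b=0).

3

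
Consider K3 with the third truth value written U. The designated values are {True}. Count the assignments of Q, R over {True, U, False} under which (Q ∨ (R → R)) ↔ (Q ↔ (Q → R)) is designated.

Designated under: (Q=True, R=True).

1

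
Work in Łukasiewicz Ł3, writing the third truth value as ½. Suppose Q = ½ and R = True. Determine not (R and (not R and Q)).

not R = not True = False
not R and Q = False and ½ = False
R and (not R and Q) = True and False = False
not (R and (not R and Q)) = not False = True

True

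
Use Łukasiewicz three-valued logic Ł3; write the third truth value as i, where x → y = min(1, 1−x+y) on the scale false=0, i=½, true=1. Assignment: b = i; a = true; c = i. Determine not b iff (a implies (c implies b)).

i

not b = not i = i
c implies b = i implies i = true  [min(1, 1−½+½)]
a implies (c implies b) = true implies true = true
not b iff (a implies (c implies b)) = i iff true = i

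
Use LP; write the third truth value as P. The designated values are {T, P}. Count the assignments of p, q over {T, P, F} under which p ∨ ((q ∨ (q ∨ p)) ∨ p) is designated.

8

Of the 9 assignments, 8 give a value in {T, P}.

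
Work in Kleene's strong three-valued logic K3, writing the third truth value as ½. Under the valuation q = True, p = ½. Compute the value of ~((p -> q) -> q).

False

p -> q = ½ -> True = True  [~½ | True]
(p -> q) -> q = True -> True = True
~((p -> q) -> q) = ~True = False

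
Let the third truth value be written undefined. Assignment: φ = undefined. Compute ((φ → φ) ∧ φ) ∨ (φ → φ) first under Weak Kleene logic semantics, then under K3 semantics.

undefined; undefined

In Weak Kleene logic: φ → φ = undefined → undefined = undefined  [any arg is the third value ⇒ result is the third value]
(φ → φ) ∧ φ = undefined ∧ undefined = undefined
φ → φ = undefined → undefined = undefined
((φ → φ) ∧ φ) ∨ (φ → φ) = undefined ∨ undefined = undefined
In K3: φ → φ = undefined → undefined = undefined
(φ → φ) ∧ φ = undefined ∧ undefined = undefined
φ → φ = undefined → undefined = undefined
((φ → φ) ∧ φ) ∨ (φ → φ) = undefined ∨ undefined = undefined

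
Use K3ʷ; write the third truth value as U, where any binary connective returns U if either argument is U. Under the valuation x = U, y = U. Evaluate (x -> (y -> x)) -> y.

y -> x = U -> U = U  [any arg is the third value ⇒ result is the third value]
x -> (y -> x) = U -> U = U
(x -> (y -> x)) -> y = U -> U = U

U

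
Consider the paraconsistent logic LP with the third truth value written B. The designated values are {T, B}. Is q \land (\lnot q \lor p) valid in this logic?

No

Countermodel: q=T, p=F gives F, which is not designated.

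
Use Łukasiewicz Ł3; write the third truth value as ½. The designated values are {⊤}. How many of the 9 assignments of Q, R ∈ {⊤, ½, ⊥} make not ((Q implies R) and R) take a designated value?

3

Designated under: (Q=⊤, R=⊥); (Q=½, R=⊥); (Q=⊥, R=⊥).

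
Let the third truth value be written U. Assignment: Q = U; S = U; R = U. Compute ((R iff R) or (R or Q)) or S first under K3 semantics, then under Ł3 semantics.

In K3: R iff R = U iff U = U
R or Q = U or U = U
(R iff R) or (R or Q) = U or U = U
((R iff R) or (R or Q)) or S = U or U = U
In Ł3: R iff R = U iff U = True  [1 − |½−½|]
R or Q = U or U = U
(R iff R) or (R or Q) = True or U = True
((R iff R) or (R or Q)) or S = True or U = True
They differ because K3 and Ł3 treat U differently under implication.

U; True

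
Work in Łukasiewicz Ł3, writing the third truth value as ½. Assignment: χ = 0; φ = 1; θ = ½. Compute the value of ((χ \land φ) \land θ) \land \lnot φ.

χ \land φ = 0 \land 1 = 0
(χ \land φ) \land θ = 0 \land ½ = 0
\lnot φ = \lnot 1 = 0
((χ \land φ) \land θ) \land \lnot φ = 0 \land 0 = 0

0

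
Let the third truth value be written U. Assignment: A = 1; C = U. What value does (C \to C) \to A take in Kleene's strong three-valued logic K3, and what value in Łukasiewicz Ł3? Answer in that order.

1; 1

In Kleene's strong three-valued logic K3: C \to C = U \to U = U  [\lnot U \lor U]
(C \to C) \to A = U \to 1 = 1
In Łukasiewicz Ł3: C \to C = U \to U = 1
(C \to C) \to A = 1 \to 1 = 1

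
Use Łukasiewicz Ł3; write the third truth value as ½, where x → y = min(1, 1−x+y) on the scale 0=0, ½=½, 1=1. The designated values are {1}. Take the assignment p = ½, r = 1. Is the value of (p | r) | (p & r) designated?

Yes

p | r = ½ | 1 = 1
p & r = ½ & 1 = ½
(p | r) | (p & r) = 1 | ½ = 1
1 ∈ {1}.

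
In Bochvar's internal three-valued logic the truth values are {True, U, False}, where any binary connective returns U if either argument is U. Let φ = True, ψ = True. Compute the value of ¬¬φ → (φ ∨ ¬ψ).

True

¬φ = ¬True = False
¬¬φ = ¬False = True
¬ψ = ¬True = False
φ ∨ ¬ψ = True ∨ False = True
¬¬φ → (φ ∨ ¬ψ) = True → True = True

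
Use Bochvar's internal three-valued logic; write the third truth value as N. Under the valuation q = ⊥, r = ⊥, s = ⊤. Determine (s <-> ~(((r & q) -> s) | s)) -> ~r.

r & q = ⊥ & ⊥ = ⊥
(r & q) -> s = ⊥ -> ⊤ = ⊤
((r & q) -> s) | s = ⊤ | ⊤ = ⊤
~(((r & q) -> s) | s) = ~⊤ = ⊥
s <-> ~(((r & q) -> s) | s) = ⊤ <-> ⊥ = ⊥
~r = ~⊥ = ⊤
(s <-> ~(((r & q) -> s) | s)) -> ~r = ⊥ -> ⊤ = ⊤

⊤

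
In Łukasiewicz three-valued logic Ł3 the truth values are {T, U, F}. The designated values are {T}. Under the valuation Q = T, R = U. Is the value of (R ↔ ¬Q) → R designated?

Yes

¬Q = ¬T = F
R ↔ ¬Q = U ↔ F = U
(R ↔ ¬Q) → R = U → U = T
T ∈ {T}.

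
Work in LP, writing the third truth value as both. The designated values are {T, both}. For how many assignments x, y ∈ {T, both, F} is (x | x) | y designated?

Of the 9 assignments, 8 give a value in {T, both}.

8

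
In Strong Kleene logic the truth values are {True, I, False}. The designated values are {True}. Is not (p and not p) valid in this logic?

Countermodel: p=I gives I, which is not designated.

No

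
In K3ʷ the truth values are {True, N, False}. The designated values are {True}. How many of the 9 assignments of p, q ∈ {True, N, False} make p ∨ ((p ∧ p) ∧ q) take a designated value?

2

Designated under: (p=True, q=True); (p=True, q=False).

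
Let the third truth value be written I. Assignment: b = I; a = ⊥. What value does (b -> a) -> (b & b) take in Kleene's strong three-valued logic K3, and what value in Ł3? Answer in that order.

I; ⊤

In Kleene's strong three-valued logic K3: b -> a = I -> ⊥ = I  [~I | ⊥]
b & b = I & I = I
(b -> a) -> (b & b) = I -> I = I
In Ł3: b -> a = I -> ⊥ = I  [min(1, 1−½+0)]
b & b = I & I = I
(b -> a) -> (b & b) = I -> I = ⊤
They differ because Kleene's strong three-valued logic K3 and Ł3 treat I differently under implication.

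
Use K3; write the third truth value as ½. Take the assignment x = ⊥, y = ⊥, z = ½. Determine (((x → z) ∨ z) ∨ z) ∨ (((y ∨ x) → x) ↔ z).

x → z = ⊥ → ½ = ⊤
(x → z) ∨ z = ⊤ ∨ ½ = ⊤
((x → z) ∨ z) ∨ z = ⊤ ∨ ½ = ⊤
y ∨ x = ⊥ ∨ ⊥ = ⊥
(y ∨ x) → x = ⊥ → ⊥ = ⊤
((y ∨ x) → x) ↔ z = ⊤ ↔ ½ = ½
(((x → z) ∨ z) ∨ z) ∨ (((y ∨ x) → x) ↔ z) = ⊤ ∨ ½ = ⊤

⊤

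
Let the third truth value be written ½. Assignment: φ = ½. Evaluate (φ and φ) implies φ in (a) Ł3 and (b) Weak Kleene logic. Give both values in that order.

⊤; ½

In Ł3: φ and φ = ½ and ½ = ½
(φ and φ) implies φ = ½ implies ½ = ⊤
In Weak Kleene logic: φ and φ = ½ and ½ = ½
(φ and φ) implies φ = ½ implies ½ = ½  [any arg is the third value ⇒ result is the third value]
They differ because Ł3 and Weak Kleene logic treat ½ differently under the binary connectives.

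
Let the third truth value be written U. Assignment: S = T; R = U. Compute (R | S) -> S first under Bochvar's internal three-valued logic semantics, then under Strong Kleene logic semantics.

U; T

In Bochvar's internal three-valued logic: R | S = U | T = U
(R | S) -> S = U -> T = U
In Strong Kleene logic: R | S = U | T = T
(R | S) -> S = T -> T = T
They differ because Bochvar's internal three-valued logic and Strong Kleene logic treat U differently under the binary connectives.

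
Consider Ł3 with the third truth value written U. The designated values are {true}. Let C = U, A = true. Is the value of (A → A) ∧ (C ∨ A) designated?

Yes

A → A = true → true = true
C ∨ A = U ∨ true = true
(A → A) ∧ (C ∨ A) = true ∧ true = true
true ∈ {true}.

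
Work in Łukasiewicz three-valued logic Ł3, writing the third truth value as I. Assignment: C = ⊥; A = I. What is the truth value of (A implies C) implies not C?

A implies C = I implies ⊥ = I
not C = not ⊥ = ⊤
(A implies C) implies not C = I implies ⊤ = ⊤

⊤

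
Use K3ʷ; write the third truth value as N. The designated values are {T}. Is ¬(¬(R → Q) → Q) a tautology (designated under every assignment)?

No

Countermodel: R=T, Q=T gives F, which is not designated.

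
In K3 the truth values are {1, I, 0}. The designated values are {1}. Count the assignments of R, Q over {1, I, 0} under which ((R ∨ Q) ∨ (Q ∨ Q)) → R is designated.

Designated under: (R=1, Q=1); (R=1, Q=I); (R=1, Q=0); (R=0, Q=0).

4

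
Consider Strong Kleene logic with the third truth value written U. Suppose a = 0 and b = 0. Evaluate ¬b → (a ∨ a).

¬b = ¬0 = 1
a ∨ a = 0 ∨ 0 = 0
¬b → (a ∨ a) = 1 → 0 = 0

0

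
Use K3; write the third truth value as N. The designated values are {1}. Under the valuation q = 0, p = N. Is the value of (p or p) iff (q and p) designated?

p or p = N or N = N
q and p = 0 and N = 0
(p or p) iff (q and p) = N iff 0 = N
N ∉ {1}.

No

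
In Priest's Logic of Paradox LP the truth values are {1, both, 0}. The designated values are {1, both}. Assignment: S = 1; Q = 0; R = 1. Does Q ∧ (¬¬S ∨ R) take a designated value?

¬S = ¬1 = 0
¬¬S = ¬0 = 1
¬¬S ∨ R = 1 ∨ 1 = 1
Q ∧ (¬¬S ∨ R) = 0 ∧ 1 = 0
0 ∉ {1, both}.

No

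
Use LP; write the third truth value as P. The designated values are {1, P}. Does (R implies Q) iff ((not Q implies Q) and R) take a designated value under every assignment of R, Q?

Countermodel: R=0, Q=1 gives 0, which is not designated.

No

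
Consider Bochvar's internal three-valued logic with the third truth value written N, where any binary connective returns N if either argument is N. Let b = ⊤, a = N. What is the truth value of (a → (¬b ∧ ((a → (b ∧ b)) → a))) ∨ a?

¬b = ¬⊤ = ⊥
b ∧ b = ⊤ ∧ ⊤ = ⊤
a → (b ∧ b) = N → ⊤ = N
(a → (b ∧ b)) → a = N → N = N
¬b ∧ ((a → (b ∧ b)) → a) = ⊥ ∧ N = N
a → (¬b ∧ ((a → (b ∧ b)) → a)) = N → N = N
(a → (¬b ∧ ((a → (b ∧ b)) → a))) ∨ a = N ∨ N = N

N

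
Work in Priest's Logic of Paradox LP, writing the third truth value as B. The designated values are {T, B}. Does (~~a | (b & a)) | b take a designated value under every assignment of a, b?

No

Countermodel: a=F, b=F gives F, which is not designated.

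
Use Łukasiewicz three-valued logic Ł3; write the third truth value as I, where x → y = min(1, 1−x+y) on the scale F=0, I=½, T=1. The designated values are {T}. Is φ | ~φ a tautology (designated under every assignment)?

No

Countermodel: φ=I gives I, which is not designated.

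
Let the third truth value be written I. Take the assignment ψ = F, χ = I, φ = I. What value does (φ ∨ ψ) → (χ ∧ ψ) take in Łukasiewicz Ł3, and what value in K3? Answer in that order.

In Łukasiewicz Ł3: φ ∨ ψ = I ∨ F = I
χ ∧ ψ = I ∧ F = F
(φ ∨ ψ) → (χ ∧ ψ) = I → F = I  [min(1, 1−½+0)]
In K3: φ ∨ ψ = I ∨ F = I
χ ∧ ψ = I ∧ F = F
(φ ∨ ψ) → (χ ∧ ψ) = I → F = I

I; I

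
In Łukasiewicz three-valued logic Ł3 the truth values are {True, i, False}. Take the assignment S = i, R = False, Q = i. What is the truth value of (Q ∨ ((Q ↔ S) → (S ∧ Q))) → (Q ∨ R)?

Q ↔ S = i ↔ i = True  [1 − |½−½|]
S ∧ Q = i ∧ i = i
(Q ↔ S) → (S ∧ Q) = True → i = i
Q ∨ ((Q ↔ S) → (S ∧ Q)) = i ∨ i = i
Q ∨ R = i ∨ False = i
(Q ∨ ((Q ↔ S) → (S ∧ Q))) → (Q ∨ R) = i → i = True

True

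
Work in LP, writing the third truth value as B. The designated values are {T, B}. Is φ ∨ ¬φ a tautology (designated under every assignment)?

Every assignment of φ over {T, B, F} gives a value in {T, B}.
In particular, with φ=B: φ ∨ ¬φ = B.

Yes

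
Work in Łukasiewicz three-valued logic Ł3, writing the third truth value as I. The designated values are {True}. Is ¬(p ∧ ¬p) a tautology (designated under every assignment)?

Countermodel: p=I gives I, which is not designated.

No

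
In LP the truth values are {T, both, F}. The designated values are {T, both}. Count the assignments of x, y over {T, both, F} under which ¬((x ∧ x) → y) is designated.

Designated under: (x=T, y=both); (x=T, y=F); (x=both, y=both); (x=both, y=F).

4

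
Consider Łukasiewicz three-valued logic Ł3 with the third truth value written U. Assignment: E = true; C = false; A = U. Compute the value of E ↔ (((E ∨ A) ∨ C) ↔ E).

true

E ∨ A = true ∨ U = true
(E ∨ A) ∨ C = true ∨ false = true
((E ∨ A) ∨ C) ↔ E = true ↔ true = true
E ↔ (((E ∨ A) ∨ C) ↔ E) = true ↔ true = true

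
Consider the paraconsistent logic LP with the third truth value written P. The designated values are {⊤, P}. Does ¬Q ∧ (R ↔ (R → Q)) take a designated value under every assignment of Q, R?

Countermodel: Q=⊤, R=⊤ gives ⊥, which is not designated.

No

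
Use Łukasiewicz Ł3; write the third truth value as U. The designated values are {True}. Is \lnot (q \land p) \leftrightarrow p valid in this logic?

No

Countermodel: q=True, p=True gives False, which is not designated.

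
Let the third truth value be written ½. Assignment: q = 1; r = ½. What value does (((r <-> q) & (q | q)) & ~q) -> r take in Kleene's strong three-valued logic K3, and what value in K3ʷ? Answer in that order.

1; ½

In Kleene's strong three-valued logic K3: r <-> q = ½ <-> 1 = ½
q | q = 1 | 1 = 1
(r <-> q) & (q | q) = ½ & 1 = ½
~q = ~1 = 0
((r <-> q) & (q | q)) & ~q = ½ & 0 = 0
(((r <-> q) & (q | q)) & ~q) -> r = 0 -> ½ = 1
In K3ʷ: r <-> q = ½ <-> 1 = ½
q | q = 1 | 1 = 1
(r <-> q) & (q | q) = ½ & 1 = ½
~q = ~1 = 0
((r <-> q) & (q | q)) & ~q = ½ & 0 = ½
(((r <-> q) & (q | q)) & ~q) -> r = ½ -> ½ = ½
They differ because Kleene's strong three-valued logic K3 and K3ʷ treat ½ differently under the binary connectives.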